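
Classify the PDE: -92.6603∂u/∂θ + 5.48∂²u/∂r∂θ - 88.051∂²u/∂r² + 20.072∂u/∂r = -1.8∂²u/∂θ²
Rewriting in standard form: -88.051∂²u/∂r² + 5.48∂²u/∂r∂θ + 1.8∂²u/∂θ² + 20.072∂u/∂r - 92.6603∂u/∂θ = 0. A = -88.051, B = 5.48, C = 1.8. Discriminant B² - 4AC = 663.9976. Since 663.9976 > 0, hyperbolic.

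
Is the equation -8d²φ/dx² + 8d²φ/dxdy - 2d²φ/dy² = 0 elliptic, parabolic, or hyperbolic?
Computing B² - 4AC with A = -8, B = 8, C = -2: discriminant = 0 (zero). Answer: parabolic.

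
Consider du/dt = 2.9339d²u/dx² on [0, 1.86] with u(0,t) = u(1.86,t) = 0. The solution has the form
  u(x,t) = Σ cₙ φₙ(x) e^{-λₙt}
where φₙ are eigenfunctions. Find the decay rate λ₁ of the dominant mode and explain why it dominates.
Eigenvalues: λₙ = 2.9339n²π²/1.86².
First three modes:
  n=1: λ₁ = 2.9339π²/1.86² ≈ 8.37
  n=2: λ₂ = 11.7356π²/1.86² ≈ 33.48 (4× faster decay)
  n=3: λ₃ = 26.4051π²/1.86² ≈ 75.329 (9× faster decay)
As t → ∞, higher modes decay exponentially faster. The n=1 mode dominates: u ~ c₁ sin(πx/1.86) e^{-λ₁t}.
Decay rate: λ₁ = 2.9339π²/1.86² ≈ 8.37.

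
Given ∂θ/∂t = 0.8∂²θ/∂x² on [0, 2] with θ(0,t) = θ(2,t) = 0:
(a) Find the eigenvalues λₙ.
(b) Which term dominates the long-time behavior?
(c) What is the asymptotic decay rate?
Eigenvalues: λₙ = 0.8n²π²/2².
First three modes:
  n=1: λ₁ = 0.8π²/2² ≈ 1.974
  n=2: λ₂ = 3.2π²/2² ≈ 7.896 (4× faster decay)
  n=3: λ₃ = 7.2π²/2² ≈ 17.765 (9× faster decay)
As t → ∞, higher modes decay exponentially faster. The n=1 mode dominates: θ ~ c₁ sin(πx/2) e^{-λ₁t}.
Decay rate: λ₁ = 0.8π²/2² ≈ 1.974.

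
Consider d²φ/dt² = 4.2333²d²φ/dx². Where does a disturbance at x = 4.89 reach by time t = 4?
Domain of influence: [-12.0432, 21.8232]. Data at x = 4.89 spreads outward at speed 4.2333.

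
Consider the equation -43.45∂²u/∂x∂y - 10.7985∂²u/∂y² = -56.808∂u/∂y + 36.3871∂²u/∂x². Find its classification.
Rewriting in standard form: -36.3871∂²u/∂x² - 43.45∂²u/∂x∂y - 10.7985∂²u/∂y² + 56.808∂u/∂y = 0. Hyperbolic. (A = -36.3871, B = -43.45, C = -10.7985 gives B² - 4AC = 316.1981026.)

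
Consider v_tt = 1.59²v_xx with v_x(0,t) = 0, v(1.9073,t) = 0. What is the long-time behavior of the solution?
As t → ∞, v oscillates (no decay). Energy is conserved; the solution oscillates indefinitely as standing waves.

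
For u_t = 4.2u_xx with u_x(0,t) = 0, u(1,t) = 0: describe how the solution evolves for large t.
u → 0. Heat escapes through the Dirichlet boundary.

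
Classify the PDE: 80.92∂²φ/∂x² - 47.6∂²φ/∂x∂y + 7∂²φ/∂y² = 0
A = 80.92, B = -47.6, C = 7. Discriminant B² - 4AC = 0. Since 0 = 0, parabolic.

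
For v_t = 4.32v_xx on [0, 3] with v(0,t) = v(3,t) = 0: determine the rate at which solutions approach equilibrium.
Eigenvalues: λₙ = 4.32n²π²/3².
First three modes:
  n=1: λ₁ = 4.32π²/3² ≈ 4.737
  n=2: λ₂ = 17.28π²/3² ≈ 18.95 (4× faster decay)
  n=3: λ₃ = 38.88π²/3² ≈ 42.637 (9× faster decay)
As t → ∞, higher modes decay exponentially faster. The n=1 mode dominates: v ~ c₁ sin(πx/3) e^{-λ₁t}.
Decay rate: λ₁ = 4.32π²/3² ≈ 4.737.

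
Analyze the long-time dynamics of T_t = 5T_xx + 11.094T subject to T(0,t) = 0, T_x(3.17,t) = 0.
Long-time behavior: T grows unboundedly. Reaction dominates diffusion (r=11.094 > κπ²/(4L²)≈1.23); solution grows exponentially.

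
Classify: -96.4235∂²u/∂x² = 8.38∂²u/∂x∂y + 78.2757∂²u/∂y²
Rewriting in standard form: -96.4235∂²u/∂x² - 8.38∂²u/∂x∂y - 78.2757∂²u/∂y² = 0. Elliptic (discriminant = -30120.2434358).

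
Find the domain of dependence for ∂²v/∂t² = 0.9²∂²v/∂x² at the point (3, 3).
Domain of dependence: [0.3, 5.7]. Signals travel at speed 0.9, so data within |x - 3| ≤ 0.9·3 = 2.7 can reach the point.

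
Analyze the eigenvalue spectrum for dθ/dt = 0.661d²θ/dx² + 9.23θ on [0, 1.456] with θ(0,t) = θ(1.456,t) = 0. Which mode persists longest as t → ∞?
Eigenvalues: λₙ = 0.661n²π²/1.456² - 9.23.
First three modes:
  n=1: λ₁ = 0.661π²/1.456² - 9.23 ≈ -6.153
  n=2: λ₂ = 2.644π²/1.456² - 9.23 ≈ 3.079
  n=3: λ₃ = 5.949π²/1.456² - 9.23 ≈ 18.466
Since 0.661π²/1.456² ≈ 3.077 < 9.23, λ₁ < 0.
The n=1 mode grows fastest (−λₙ is largest for n=1) → dominates.
Asymptotic: θ ~ c₁ sin(πx/1.456) e^{6.153t} (exponential growth at rate −λ₁ ≈ 6.153).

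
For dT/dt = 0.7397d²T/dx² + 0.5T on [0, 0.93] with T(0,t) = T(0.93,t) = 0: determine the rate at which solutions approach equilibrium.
Eigenvalues: λₙ = 0.7397n²π²/0.93² - 0.5.
First three modes:
  n=1: λ₁ = 0.7397π²/0.93² - 0.5 ≈ 7.941
  n=2: λ₂ = 2.9588π²/0.93² - 0.5 ≈ 33.264
  n=3: λ₃ = 6.6573π²/0.93² - 0.5 ≈ 75.468
Since 0.7397π²/0.93² ≈ 8.441 > 0.5, all λₙ > 0.
The n=1 mode decays slowest → dominates as t → ∞.
Asymptotic: T ~ c₁ sin(πx/0.93) e^{-λ₁t} with decay rate λ₁ ≈ 7.941.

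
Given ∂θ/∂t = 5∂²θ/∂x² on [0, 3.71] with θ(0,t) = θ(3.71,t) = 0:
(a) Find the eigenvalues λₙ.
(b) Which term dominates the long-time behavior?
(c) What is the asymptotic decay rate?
Eigenvalues: λₙ = 5n²π²/3.71².
First three modes:
  n=1: λ₁ = 5π²/3.71² ≈ 3.585
  n=2: λ₂ = 20π²/3.71² ≈ 14.341 (4× faster decay)
  n=3: λ₃ = 45π²/3.71² ≈ 32.267 (9× faster decay)
As t → ∞, higher modes decay exponentially faster. The n=1 mode dominates: θ ~ c₁ sin(πx/3.71) e^{-λ₁t}.
Decay rate: λ₁ = 5π²/3.71² ≈ 3.585.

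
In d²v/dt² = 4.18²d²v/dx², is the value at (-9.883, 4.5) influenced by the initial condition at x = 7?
Yes. The domain of dependence is [-28.693, 8.927], and 7 ∈ [-28.693, 8.927].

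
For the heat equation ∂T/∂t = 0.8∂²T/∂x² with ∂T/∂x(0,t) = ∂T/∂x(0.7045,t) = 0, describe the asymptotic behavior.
T → constant (steady state). Heat is conserved (no flux at boundaries); solution approaches the spatial average.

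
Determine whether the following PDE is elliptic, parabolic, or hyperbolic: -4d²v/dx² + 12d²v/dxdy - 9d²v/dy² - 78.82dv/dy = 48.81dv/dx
Rewriting in standard form: -4d²v/dx² + 12d²v/dxdy - 9d²v/dy² - 48.81dv/dx - 78.82dv/dy = 0. Coefficients: A = -4, B = 12, C = -9. B² - 4AC = 0, which is zero, so the equation is parabolic.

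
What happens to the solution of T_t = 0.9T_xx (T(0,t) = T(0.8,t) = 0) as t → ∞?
T → 0. Heat diffuses out through both boundaries.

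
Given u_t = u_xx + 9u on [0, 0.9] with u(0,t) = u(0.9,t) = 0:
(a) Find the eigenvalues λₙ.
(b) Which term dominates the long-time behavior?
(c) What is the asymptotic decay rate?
Eigenvalues: λₙ = n²π²/0.9² - 9.
First three modes:
  n=1: λ₁ = π²/0.9² - 9 ≈ 3.185
  n=2: λ₂ = 4π²/0.9² - 9 ≈ 39.739
  n=3: λ₃ = 9π²/0.9² - 9 ≈ 100.662
Since π²/0.9² ≈ 12.185 > 9, all λₙ > 0.
The n=1 mode decays slowest → dominates as t → ∞.
Asymptotic: u ~ c₁ sin(πx/0.9) e^{-λ₁t} with decay rate λ₁ ≈ 3.185.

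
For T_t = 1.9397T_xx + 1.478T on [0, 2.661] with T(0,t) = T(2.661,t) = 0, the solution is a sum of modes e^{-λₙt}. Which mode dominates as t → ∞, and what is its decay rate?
Eigenvalues: λₙ = 1.9397n²π²/2.661² - 1.478.
First three modes:
  n=1: λ₁ = 1.9397π²/2.661² - 1.478 ≈ 1.226
  n=2: λ₂ = 7.7588π²/2.661² - 1.478 ≈ 9.336
  n=3: λ₃ = 17.4573π²/2.661² - 1.478 ≈ 22.855
Since 1.9397π²/2.661² ≈ 2.704 > 1.478, all λₙ > 0.
The n=1 mode decays slowest → dominates as t → ∞.
Asymptotic: T ~ c₁ sin(πx/2.661) e^{-λ₁t} with decay rate λ₁ ≈ 1.226.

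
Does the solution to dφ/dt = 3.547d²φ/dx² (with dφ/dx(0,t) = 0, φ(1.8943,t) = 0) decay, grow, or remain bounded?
φ → 0. Heat escapes through the Dirichlet boundary.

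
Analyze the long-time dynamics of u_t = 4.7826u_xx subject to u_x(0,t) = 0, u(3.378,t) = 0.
Long-time behavior: u → 0. Heat escapes through the Dirichlet boundary.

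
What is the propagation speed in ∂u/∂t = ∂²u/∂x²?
Infinite. The heat equation is parabolic, not hyperbolic, so disturbances propagate instantly.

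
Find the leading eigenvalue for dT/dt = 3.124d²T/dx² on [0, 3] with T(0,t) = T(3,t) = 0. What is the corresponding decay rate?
Eigenvalues: λₙ = 3.124n²π²/3².
First three modes:
  n=1: λ₁ = 3.124π²/3² ≈ 3.426
  n=2: λ₂ = 12.496π²/3² ≈ 13.703 (4× faster decay)
  n=3: λ₃ = 28.116π²/3² ≈ 30.833 (9× faster decay)
As t → ∞, higher modes decay exponentially faster. The n=1 mode dominates: T ~ c₁ sin(πx/3) e^{-λ₁t}.
Decay rate: λ₁ = 3.124π²/3² ≈ 3.426.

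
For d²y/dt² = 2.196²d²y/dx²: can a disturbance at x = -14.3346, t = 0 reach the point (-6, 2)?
No. The domain of dependence is [-10.392, -1.608], and -14.3346 is outside this interval.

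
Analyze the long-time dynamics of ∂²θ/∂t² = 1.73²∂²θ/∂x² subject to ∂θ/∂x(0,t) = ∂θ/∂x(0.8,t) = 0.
Long-time behavior: θ oscillates about a mean that drifts linearly in t (generically unbounded; no decay). There is no damping, so the nonconstant modes persist as standing waves (energy conserved, no decay). But with Neumann conditions at both ends the constant mode has eigenvalue 0: the spatial mean M(t) of θ satisfies M'' = 0, so M(t) = M(0) + M'(0)·t. Unless the initial velocity has zero mean (∫θ_t(x,0)dx = 0), the solution grows linearly in t (unbounded, though not exponentially); if it does have zero mean, the solution stays bounded and simply oscillates.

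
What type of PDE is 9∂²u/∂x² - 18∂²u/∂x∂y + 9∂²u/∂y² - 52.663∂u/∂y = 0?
With A = 9, B = -18, C = 9, the discriminant is 0. This is a parabolic PDE.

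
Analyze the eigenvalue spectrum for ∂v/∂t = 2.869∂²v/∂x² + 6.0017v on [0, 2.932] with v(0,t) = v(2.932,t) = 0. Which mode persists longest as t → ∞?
Eigenvalues: λₙ = 2.869n²π²/2.932² - 6.0017.
First three modes:
  n=1: λ₁ = 2.869π²/2.932² - 6.0017 ≈ -2.708
  n=2: λ₂ = 11.476π²/2.932² - 6.0017 ≈ 7.174
  n=3: λ₃ = 25.821π²/2.932² - 6.0017 ≈ 23.643
Since 2.869π²/2.932² ≈ 3.294 < 6.0017, λ₁ < 0.
The n=1 mode grows fastest (−λₙ is largest for n=1) → dominates.
Asymptotic: v ~ c₁ sin(πx/2.932) e^{2.708t} (exponential growth at rate −λ₁ ≈ 2.708).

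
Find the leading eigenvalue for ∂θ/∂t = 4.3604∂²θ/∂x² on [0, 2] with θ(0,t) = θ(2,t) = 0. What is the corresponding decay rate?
Eigenvalues: λₙ = 4.3604n²π²/2².
First three modes:
  n=1: λ₁ = 4.3604π²/2² ≈ 10.759
  n=2: λ₂ = 17.4416π²/2² ≈ 43.035 (4× faster decay)
  n=3: λ₃ = 39.2436π²/2² ≈ 96.83 (9× faster decay)
As t → ∞, higher modes decay exponentially faster. The n=1 mode dominates: θ ~ c₁ sin(πx/2) e^{-λ₁t}.
Decay rate: λ₁ = 4.3604π²/2² ≈ 10.759.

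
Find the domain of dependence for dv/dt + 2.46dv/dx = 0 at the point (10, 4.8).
A single point: x = -1.808. The characteristic through (10, 4.8) is x - 2.46t = const, so x = 10 - 2.46·4.8 = -1.808.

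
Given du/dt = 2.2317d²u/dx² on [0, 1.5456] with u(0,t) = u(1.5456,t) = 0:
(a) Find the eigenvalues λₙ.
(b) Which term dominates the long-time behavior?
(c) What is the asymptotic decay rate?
Eigenvalues: λₙ = 2.2317n²π²/1.5456².
First three modes:
  n=1: λ₁ = 2.2317π²/1.5456² ≈ 9.22
  n=2: λ₂ = 8.9268π²/1.5456² ≈ 36.881 (4× faster decay)
  n=3: λ₃ = 20.0853π²/1.5456² ≈ 82.982 (9× faster decay)
As t → ∞, higher modes decay exponentially faster. The n=1 mode dominates: u ~ c₁ sin(πx/1.5456) e^{-λ₁t}.
Decay rate: λ₁ = 2.2317π²/1.5456² ≈ 9.22.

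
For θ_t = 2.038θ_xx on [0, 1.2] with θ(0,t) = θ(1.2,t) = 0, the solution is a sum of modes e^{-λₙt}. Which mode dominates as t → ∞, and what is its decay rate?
Eigenvalues: λₙ = 2.038n²π²/1.2².
First three modes:
  n=1: λ₁ = 2.038π²/1.2² ≈ 13.968
  n=2: λ₂ = 8.152π²/1.2² ≈ 55.873 (4× faster decay)
  n=3: λ₃ = 18.342π²/1.2² ≈ 125.714 (9× faster decay)
As t → ∞, higher modes decay exponentially faster. The n=1 mode dominates: θ ~ c₁ sin(πx/1.2) e^{-λ₁t}.
Decay rate: λ₁ = 2.038π²/1.2² ≈ 13.968.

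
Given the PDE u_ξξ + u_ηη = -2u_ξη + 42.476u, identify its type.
Rewriting in standard form: u_ξξ + 2u_ξη + u_ηη - 42.476u = 0. The second-order coefficients are A = 1, B = 2, C = 1. Since B² - 4AC = 0 = 0, this is a parabolic PDE.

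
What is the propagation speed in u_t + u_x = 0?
Speed = 1. Information travels along x - 1t = const (rightward).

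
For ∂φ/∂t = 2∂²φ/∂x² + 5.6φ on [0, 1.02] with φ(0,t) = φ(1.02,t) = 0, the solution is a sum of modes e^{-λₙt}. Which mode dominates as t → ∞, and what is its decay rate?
Eigenvalues: λₙ = 2n²π²/1.02² - 5.6.
First three modes:
  n=1: λ₁ = 2π²/1.02² - 5.6 ≈ 13.373
  n=2: λ₂ = 8π²/1.02² - 5.6 ≈ 70.291
  n=3: λ₃ = 18π²/1.02² - 5.6 ≈ 165.154
Since 2π²/1.02² ≈ 18.973 > 5.6, all λₙ > 0.
The n=1 mode decays slowest → dominates as t → ∞.
Asymptotic: φ ~ c₁ sin(πx/1.02) e^{-λ₁t} with decay rate λ₁ ≈ 13.373.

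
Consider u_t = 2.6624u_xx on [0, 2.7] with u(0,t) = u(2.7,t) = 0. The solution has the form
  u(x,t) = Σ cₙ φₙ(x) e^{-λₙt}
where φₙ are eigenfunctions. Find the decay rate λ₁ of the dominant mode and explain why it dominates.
Eigenvalues: λₙ = 2.6624n²π²/2.7².
First three modes:
  n=1: λ₁ = 2.6624π²/2.7² ≈ 3.605
  n=2: λ₂ = 10.6496π²/2.7² ≈ 14.418 (4× faster decay)
  n=3: λ₃ = 23.9616π²/2.7² ≈ 32.441 (9× faster decay)
As t → ∞, higher modes decay exponentially faster. The n=1 mode dominates: u ~ c₁ sin(πx/2.7) e^{-λ₁t}.
Decay rate: λ₁ = 2.6624π²/2.7² ≈ 3.605.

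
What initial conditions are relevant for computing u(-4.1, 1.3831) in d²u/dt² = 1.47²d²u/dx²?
Domain of dependence: [-6.133157, -2.066843]. Signals travel at speed 1.47, so data within |x - -4.1| ≤ 1.47·1.3831 = 2.033157 can reach the point.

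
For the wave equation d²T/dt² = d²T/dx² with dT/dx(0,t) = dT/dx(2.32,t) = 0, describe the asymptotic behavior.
T oscillates about a mean that drifts linearly in t (generically unbounded; no decay). There is no damping, so the nonconstant modes persist as standing waves (energy conserved, no decay). But with Neumann conditions at both ends the constant mode has eigenvalue 0: the spatial mean M(t) of T satisfies M'' = 0, so M(t) = M(0) + M'(0)·t. Unless the initial velocity has zero mean (∫T_t(x,0)dx = 0), the solution grows linearly in t (unbounded, though not exponentially); if it does have zero mean, the solution stays bounded and simply oscillates.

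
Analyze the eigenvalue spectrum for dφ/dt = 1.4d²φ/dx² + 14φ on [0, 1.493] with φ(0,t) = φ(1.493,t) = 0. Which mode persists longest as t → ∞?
Eigenvalues: λₙ = 1.4n²π²/1.493² - 14.
First three modes:
  n=1: λ₁ = 1.4π²/1.493² - 14 ≈ -7.801
  n=2: λ₂ = 5.6π²/1.493² - 14 ≈ 10.795
  n=3: λ₃ = 12.6π²/1.493² - 14 ≈ 41.789
Since 1.4π²/1.493² ≈ 6.199 < 14, λ₁ < 0.
The n=1 mode grows fastest (−λₙ is largest for n=1) → dominates.
Asymptotic: φ ~ c₁ sin(πx/1.493) e^{7.801t} (exponential growth at rate −λ₁ ≈ 7.801).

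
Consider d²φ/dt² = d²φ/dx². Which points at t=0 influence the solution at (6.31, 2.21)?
Domain of dependence: [4.1, 8.52]. Signals travel at speed 1, so data within |x - 6.31| ≤ 1·2.21 = 2.21 can reach the point.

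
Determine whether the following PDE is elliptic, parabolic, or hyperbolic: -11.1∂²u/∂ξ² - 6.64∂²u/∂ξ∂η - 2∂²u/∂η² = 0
Coefficients: A = -11.1, B = -6.64, C = -2. B² - 4AC = -44.7104, which is negative, so the equation is elliptic.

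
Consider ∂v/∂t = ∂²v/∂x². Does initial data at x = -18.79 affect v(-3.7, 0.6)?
Yes, for any finite x. The heat equation has infinite propagation speed, so all initial data affects all points at any t > 0.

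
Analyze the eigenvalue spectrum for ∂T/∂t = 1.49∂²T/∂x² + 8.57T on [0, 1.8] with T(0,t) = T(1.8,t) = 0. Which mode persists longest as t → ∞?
Eigenvalues: λₙ = 1.49n²π²/1.8² - 8.57.
First three modes:
  n=1: λ₁ = 1.49π²/1.8² - 8.57 ≈ -4.031
  n=2: λ₂ = 5.96π²/1.8² - 8.57 ≈ 9.585
  n=3: λ₃ = 13.41π²/1.8² - 8.57 ≈ 32.279
Since 1.49π²/1.8² ≈ 4.539 < 8.57, λ₁ < 0.
The n=1 mode grows fastest (−λₙ is largest for n=1) → dominates.
Asymptotic: T ~ c₁ sin(πx/1.8) e^{4.031t} (exponential growth at rate −λ₁ ≈ 4.031).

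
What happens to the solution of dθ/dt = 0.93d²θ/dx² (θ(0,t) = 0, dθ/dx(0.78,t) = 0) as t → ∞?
θ → 0. Heat escapes through the Dirichlet boundary.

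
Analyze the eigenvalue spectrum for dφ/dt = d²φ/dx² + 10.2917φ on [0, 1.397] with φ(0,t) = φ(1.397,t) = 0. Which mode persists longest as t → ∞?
Eigenvalues: λₙ = n²π²/1.397² - 10.2917.
First three modes:
  n=1: λ₁ = π²/1.397² - 10.2917 ≈ -5.235
  n=2: λ₂ = 4π²/1.397² - 10.2917 ≈ 9.937
  n=3: λ₃ = 9π²/1.397² - 10.2917 ≈ 35.223
Since π²/1.397² ≈ 5.057 < 10.2917, λ₁ < 0.
The n=1 mode grows fastest (−λₙ is largest for n=1) → dominates.
Asymptotic: φ ~ c₁ sin(πx/1.397) e^{5.235t} (exponential growth at rate −λ₁ ≈ 5.235).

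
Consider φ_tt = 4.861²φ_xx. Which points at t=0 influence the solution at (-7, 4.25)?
Domain of dependence: [-27.65925, 13.65925]. Signals travel at speed 4.861, so data within |x - -7| ≤ 4.861·4.25 = 20.65925 can reach the point.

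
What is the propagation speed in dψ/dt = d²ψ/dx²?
Infinite. The heat equation is parabolic, not hyperbolic, so disturbances propagate instantly.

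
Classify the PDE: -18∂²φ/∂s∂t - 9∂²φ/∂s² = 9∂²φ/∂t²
Rewriting in standard form: -9∂²φ/∂s² - 18∂²φ/∂s∂t - 9∂²φ/∂t² = 0. A = -9, B = -18, C = -9. Discriminant B² - 4AC = 0. Since 0 = 0, parabolic.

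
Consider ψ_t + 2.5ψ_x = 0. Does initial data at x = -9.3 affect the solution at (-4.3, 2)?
Yes. The characteristic through (-4.3, 2) passes through x = -9.3.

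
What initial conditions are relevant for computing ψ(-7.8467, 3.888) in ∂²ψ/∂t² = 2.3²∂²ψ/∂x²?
Domain of dependence: [-16.7891, 1.0957]. Signals travel at speed 2.3, so data within |x - -7.8467| ≤ 2.3·3.888 = 8.9424 can reach the point.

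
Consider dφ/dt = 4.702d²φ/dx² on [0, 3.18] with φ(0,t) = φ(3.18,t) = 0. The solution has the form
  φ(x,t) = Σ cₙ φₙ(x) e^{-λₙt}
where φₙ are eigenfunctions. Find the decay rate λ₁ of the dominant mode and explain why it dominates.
Eigenvalues: λₙ = 4.702n²π²/3.18².
First three modes:
  n=1: λ₁ = 4.702π²/3.18² ≈ 4.589
  n=2: λ₂ = 18.808π²/3.18² ≈ 18.356 (4× faster decay)
  n=3: λ₃ = 42.318π²/3.18² ≈ 41.302 (9× faster decay)
As t → ∞, higher modes decay exponentially faster. The n=1 mode dominates: φ ~ c₁ sin(πx/3.18) e^{-λ₁t}.
Decay rate: λ₁ = 4.702π²/3.18² ≈ 4.589.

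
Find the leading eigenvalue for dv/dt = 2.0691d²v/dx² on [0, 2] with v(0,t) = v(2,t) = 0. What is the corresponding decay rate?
Eigenvalues: λₙ = 2.0691n²π²/2².
First three modes:
  n=1: λ₁ = 2.0691π²/2² ≈ 5.105
  n=2: λ₂ = 8.2764π²/2² ≈ 20.421 (4× faster decay)
  n=3: λ₃ = 18.6219π²/2² ≈ 45.948 (9× faster decay)
As t → ∞, higher modes decay exponentially faster. The n=1 mode dominates: v ~ c₁ sin(πx/2) e^{-λ₁t}.
Decay rate: λ₁ = 2.0691π²/2² ≈ 5.105.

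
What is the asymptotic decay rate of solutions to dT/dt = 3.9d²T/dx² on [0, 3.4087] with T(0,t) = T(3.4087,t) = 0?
Eigenvalues: λₙ = 3.9n²π²/3.4087².
First three modes:
  n=1: λ₁ = 3.9π²/3.4087² ≈ 3.313
  n=2: λ₂ = 15.6π²/3.4087² ≈ 13.251 (4× faster decay)
  n=3: λ₃ = 35.1π²/3.4087² ≈ 29.815 (9× faster decay)
As t → ∞, higher modes decay exponentially faster. The n=1 mode dominates: T ~ c₁ sin(πx/3.4087) e^{-λ₁t}.
Decay rate: λ₁ = 3.9π²/3.4087² ≈ 3.313.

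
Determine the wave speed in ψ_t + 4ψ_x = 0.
Speed = 4. Information travels along x - 4t = const (rightward).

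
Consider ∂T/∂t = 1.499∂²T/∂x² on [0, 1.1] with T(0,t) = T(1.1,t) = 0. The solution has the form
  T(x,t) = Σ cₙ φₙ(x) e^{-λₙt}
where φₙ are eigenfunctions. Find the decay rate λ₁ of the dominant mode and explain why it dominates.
Eigenvalues: λₙ = 1.499n²π²/1.1².
First three modes:
  n=1: λ₁ = 1.499π²/1.1² ≈ 12.227
  n=2: λ₂ = 5.996π²/1.1² ≈ 48.908 (4× faster decay)
  n=3: λ₃ = 13.491π²/1.1² ≈ 110.042 (9× faster decay)
As t → ∞, higher modes decay exponentially faster. The n=1 mode dominates: T ~ c₁ sin(πx/1.1) e^{-λ₁t}.
Decay rate: λ₁ = 1.499π²/1.1² ≈ 12.227.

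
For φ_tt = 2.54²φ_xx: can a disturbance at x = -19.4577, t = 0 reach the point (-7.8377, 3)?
No. The domain of dependence is [-15.4577, -0.2177], and -19.4577 is outside this interval.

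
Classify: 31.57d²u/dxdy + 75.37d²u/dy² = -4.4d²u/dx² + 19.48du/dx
Rewriting in standard form: 4.4d²u/dx² + 31.57d²u/dxdy + 75.37d²u/dy² - 19.48du/dx = 0. Elliptic (discriminant = -329.8471).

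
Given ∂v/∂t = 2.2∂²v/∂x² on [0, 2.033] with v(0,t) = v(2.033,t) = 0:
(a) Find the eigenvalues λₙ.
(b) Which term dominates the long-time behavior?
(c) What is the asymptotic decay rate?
Eigenvalues: λₙ = 2.2n²π²/2.033².
First three modes:
  n=1: λ₁ = 2.2π²/2.033² ≈ 5.253
  n=2: λ₂ = 8.8π²/2.033² ≈ 21.014 (4× faster decay)
  n=3: λ₃ = 19.8π²/2.033² ≈ 47.281 (9× faster decay)
As t → ∞, higher modes decay exponentially faster. The n=1 mode dominates: v ~ c₁ sin(πx/2.033) e^{-λ₁t}.
Decay rate: λ₁ = 2.2π²/2.033² ≈ 5.253.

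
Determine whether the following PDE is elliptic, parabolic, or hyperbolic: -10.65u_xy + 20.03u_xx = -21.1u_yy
Rewriting in standard form: 20.03u_xx - 10.65u_xy + 21.1u_yy = 0. Coefficients: A = 20.03, B = -10.65, C = 21.1. B² - 4AC = -1577.1095, which is negative, so the equation is elliptic.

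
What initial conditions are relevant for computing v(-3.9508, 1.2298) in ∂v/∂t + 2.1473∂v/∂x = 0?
A single point: x = -6.59154954. The characteristic through (-3.9508, 1.2298) is x - 2.1473t = const, so x = -3.9508 - 2.1473·1.2298 = -6.59154954.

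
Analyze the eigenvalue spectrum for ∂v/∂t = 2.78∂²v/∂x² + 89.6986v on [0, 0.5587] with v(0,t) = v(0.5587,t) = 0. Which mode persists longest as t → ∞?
Eigenvalues: λₙ = 2.78n²π²/0.5587² - 89.6986.
First three modes:
  n=1: λ₁ = 2.78π²/0.5587² - 89.6986 ≈ -1.799
  n=2: λ₂ = 11.12π²/0.5587² - 89.6986 ≈ 261.9
  n=3: λ₃ = 25.02π²/0.5587² - 89.6986 ≈ 701.398
Since 2.78π²/0.5587² ≈ 87.9 < 89.6986, λ₁ < 0.
The n=1 mode grows fastest (−λₙ is largest for n=1) → dominates.
Asymptotic: v ~ c₁ sin(πx/0.5587) e^{1.799t} (exponential growth at rate −λ₁ ≈ 1.799).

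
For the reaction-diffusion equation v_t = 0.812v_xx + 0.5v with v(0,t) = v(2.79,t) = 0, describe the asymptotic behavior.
v → 0. Diffusion dominates reaction (r=0.5 < κπ²/L²≈1.03); solution decays.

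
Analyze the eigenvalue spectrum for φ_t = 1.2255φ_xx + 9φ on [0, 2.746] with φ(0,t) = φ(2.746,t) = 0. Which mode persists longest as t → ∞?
Eigenvalues: λₙ = 1.2255n²π²/2.746² - 9.
First three modes:
  n=1: λ₁ = 1.2255π²/2.746² - 9 ≈ -7.396
  n=2: λ₂ = 4.902π²/2.746² - 9 ≈ -2.584
  n=3: λ₃ = 11.0295π²/2.746² - 9 ≈ 5.436
Since 1.2255π²/2.746² ≈ 1.604 < 9, λ₁ < 0.
The n=1 mode grows fastest (−λₙ is largest for n=1) → dominates.
Asymptotic: φ ~ c₁ sin(πx/2.746) e^{7.396t} (exponential growth at rate −λ₁ ≈ 7.396).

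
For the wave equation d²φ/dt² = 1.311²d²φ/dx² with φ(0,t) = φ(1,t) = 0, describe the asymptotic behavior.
φ oscillates (no decay). Energy is conserved; the solution oscillates indefinitely as standing waves.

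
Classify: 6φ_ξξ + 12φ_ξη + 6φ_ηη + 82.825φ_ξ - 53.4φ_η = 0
Parabolic (discriminant = 0).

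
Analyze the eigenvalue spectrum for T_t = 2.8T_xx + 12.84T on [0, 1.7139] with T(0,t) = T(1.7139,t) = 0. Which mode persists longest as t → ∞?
Eigenvalues: λₙ = 2.8n²π²/1.7139² - 12.84.
First three modes:
  n=1: λ₁ = 2.8π²/1.7139² - 12.84 ≈ -3.432
  n=2: λ₂ = 11.2π²/1.7139² - 12.84 ≈ 24.791
  n=3: λ₃ = 25.2π²/1.7139² - 12.84 ≈ 71.83
Since 2.8π²/1.7139² ≈ 9.408 < 12.84, λ₁ < 0.
The n=1 mode grows fastest (−λₙ is largest for n=1) → dominates.
Asymptotic: T ~ c₁ sin(πx/1.7139) e^{3.432t} (exponential growth at rate −λ₁ ≈ 3.432).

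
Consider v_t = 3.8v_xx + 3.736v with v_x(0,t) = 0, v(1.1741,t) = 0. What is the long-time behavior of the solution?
As t → ∞, v → 0. Diffusion dominates reaction (r=3.736 < κπ²/(4L²)≈6.8); solution decays.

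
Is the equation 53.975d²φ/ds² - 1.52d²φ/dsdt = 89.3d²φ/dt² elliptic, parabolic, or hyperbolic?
Rewriting in standard form: 53.975d²φ/ds² - 1.52d²φ/dsdt - 89.3d²φ/dt² = 0. Computing B² - 4AC with A = 53.975, B = -1.52, C = -89.3: discriminant = 19282.1804 (positive). Answer: hyperbolic.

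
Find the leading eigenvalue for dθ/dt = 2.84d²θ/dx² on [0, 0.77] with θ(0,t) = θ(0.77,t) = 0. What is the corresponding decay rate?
Eigenvalues: λₙ = 2.84n²π²/0.77².
First three modes:
  n=1: λ₁ = 2.84π²/0.77² ≈ 47.276
  n=2: λ₂ = 11.36π²/0.77² ≈ 189.102 (4× faster decay)
  n=3: λ₃ = 25.56π²/0.77² ≈ 425.48 (9× faster decay)
As t → ∞, higher modes decay exponentially faster. The n=1 mode dominates: θ ~ c₁ sin(πx/0.77) e^{-λ₁t}.
Decay rate: λ₁ = 2.84π²/0.77² ≈ 47.276.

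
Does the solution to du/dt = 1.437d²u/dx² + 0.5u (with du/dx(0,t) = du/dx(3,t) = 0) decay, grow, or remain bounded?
u grows unboundedly. With Neumann BCs the constant mode has diffusion eigenvalue 0, so any r > 0 makes it grow like e^(0.5t); solution grows exponentially.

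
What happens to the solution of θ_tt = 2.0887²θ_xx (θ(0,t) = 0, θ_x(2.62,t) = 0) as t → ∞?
θ oscillates (no decay). Energy is conserved; the solution oscillates indefinitely as standing waves.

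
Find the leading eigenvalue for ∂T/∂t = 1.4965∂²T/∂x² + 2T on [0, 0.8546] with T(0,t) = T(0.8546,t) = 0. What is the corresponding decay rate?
Eigenvalues: λₙ = 1.4965n²π²/0.8546² - 2.
First three modes:
  n=1: λ₁ = 1.4965π²/0.8546² - 2 ≈ 18.223
  n=2: λ₂ = 5.986π²/0.8546² - 2 ≈ 78.893
  n=3: λ₃ = 13.4685π²/0.8546² - 2 ≈ 180.009
Since 1.4965π²/0.8546² ≈ 20.223 > 2, all λₙ > 0.
The n=1 mode decays slowest → dominates as t → ∞.
Asymptotic: T ~ c₁ sin(πx/0.8546) e^{-λ₁t} with decay rate λ₁ ≈ 18.223.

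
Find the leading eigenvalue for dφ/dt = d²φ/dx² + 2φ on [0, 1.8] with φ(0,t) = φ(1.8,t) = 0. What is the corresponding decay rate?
Eigenvalues: λₙ = n²π²/1.8² - 2.
First three modes:
  n=1: λ₁ = π²/1.8² - 2 ≈ 1.046
  n=2: λ₂ = 4π²/1.8² - 2 ≈ 10.185
  n=3: λ₃ = 9π²/1.8² - 2 ≈ 25.416
Since π²/1.8² ≈ 3.046 > 2, all λₙ > 0.
The n=1 mode decays slowest → dominates as t → ∞.
Asymptotic: φ ~ c₁ sin(πx/1.8) e^{-λ₁t} with decay rate λ₁ ≈ 1.046.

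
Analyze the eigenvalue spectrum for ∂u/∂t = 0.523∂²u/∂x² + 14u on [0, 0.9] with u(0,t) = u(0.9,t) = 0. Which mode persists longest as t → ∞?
Eigenvalues: λₙ = 0.523n²π²/0.9² - 14.
First three modes:
  n=1: λ₁ = 0.523π²/0.9² - 14 ≈ -7.627
  n=2: λ₂ = 2.092π²/0.9² - 14 ≈ 11.49
  n=3: λ₃ = 4.707π²/0.9² - 14 ≈ 43.353
Since 0.523π²/0.9² ≈ 6.373 < 14, λ₁ < 0.
The n=1 mode grows fastest (−λₙ is largest for n=1) → dominates.
Asymptotic: u ~ c₁ sin(πx/0.9) e^{7.627t} (exponential growth at rate −λ₁ ≈ 7.627).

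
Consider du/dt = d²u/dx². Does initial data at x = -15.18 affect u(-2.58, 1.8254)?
Yes, for any finite x. The heat equation has infinite propagation speed, so all initial data affects all points at any t > 0.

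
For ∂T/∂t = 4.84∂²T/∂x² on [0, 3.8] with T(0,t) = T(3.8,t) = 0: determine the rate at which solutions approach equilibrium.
Eigenvalues: λₙ = 4.84n²π²/3.8².
First three modes:
  n=1: λ₁ = 4.84π²/3.8² ≈ 3.308
  n=2: λ₂ = 19.36π²/3.8² ≈ 13.232 (4× faster decay)
  n=3: λ₃ = 43.56π²/3.8² ≈ 29.773 (9× faster decay)
As t → ∞, higher modes decay exponentially faster. The n=1 mode dominates: T ~ c₁ sin(πx/3.8) e^{-λ₁t}.
Decay rate: λ₁ = 4.84π²/3.8² ≈ 3.308.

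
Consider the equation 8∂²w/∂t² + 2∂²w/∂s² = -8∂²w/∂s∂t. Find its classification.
Rewriting in standard form: 2∂²w/∂s² + 8∂²w/∂s∂t + 8∂²w/∂t² = 0. Parabolic. (A = 2, B = 8, C = 8 gives B² - 4AC = 0.)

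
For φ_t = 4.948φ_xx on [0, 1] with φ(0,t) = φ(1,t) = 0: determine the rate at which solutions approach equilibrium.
Eigenvalues: λₙ = 4.948n²π².
First three modes:
  n=1: λ₁ = 4.948π² ≈ 48.835
  n=2: λ₂ = 19.792π² ≈ 195.339 (4× faster decay)
  n=3: λ₃ = 44.532π² ≈ 439.513 (9× faster decay)
As t → ∞, higher modes decay exponentially faster. The n=1 mode dominates: φ ~ c₁ sin(πx) e^{-λ₁t}.
Decay rate: λ₁ = 4.948π² ≈ 48.835.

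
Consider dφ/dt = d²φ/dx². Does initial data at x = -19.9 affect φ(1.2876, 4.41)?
Yes, for any finite x. The heat equation has infinite propagation speed, so all initial data affects all points at any t > 0.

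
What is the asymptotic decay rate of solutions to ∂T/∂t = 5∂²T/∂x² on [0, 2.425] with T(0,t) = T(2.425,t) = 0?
Eigenvalues: λₙ = 5n²π²/2.425².
First three modes:
  n=1: λ₁ = 5π²/2.425² ≈ 8.392
  n=2: λ₂ = 20π²/2.425² ≈ 33.567 (4× faster decay)
  n=3: λ₃ = 45π²/2.425² ≈ 75.525 (9× faster decay)
As t → ∞, higher modes decay exponentially faster. The n=1 mode dominates: T ~ c₁ sin(πx/2.425) e^{-λ₁t}.
Decay rate: λ₁ = 5π²/2.425² ≈ 8.392.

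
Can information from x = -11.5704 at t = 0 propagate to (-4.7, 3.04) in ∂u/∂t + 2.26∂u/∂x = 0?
Yes. The characteristic through (-4.7, 3.04) passes through x = -11.5704.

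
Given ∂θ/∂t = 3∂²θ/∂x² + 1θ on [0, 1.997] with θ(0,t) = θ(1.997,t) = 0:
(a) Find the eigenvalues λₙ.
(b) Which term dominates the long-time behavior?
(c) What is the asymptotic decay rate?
Eigenvalues: λₙ = 3n²π²/1.997² - 1.
First three modes:
  n=1: λ₁ = 3π²/1.997² - 1 ≈ 6.424
  n=2: λ₂ = 12π²/1.997² - 1 ≈ 28.698
  n=3: λ₃ = 27π²/1.997² - 1 ≈ 65.82
Since 3π²/1.997² ≈ 7.424 > 1, all λₙ > 0.
The n=1 mode decays slowest → dominates as t → ∞.
Asymptotic: θ ~ c₁ sin(πx/1.997) e^{-λ₁t} with decay rate λ₁ ≈ 6.424.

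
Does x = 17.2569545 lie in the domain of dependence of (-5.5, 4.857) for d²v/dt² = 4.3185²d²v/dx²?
No. The domain of dependence is [-26.4749545, 15.4749545], and 17.2569545 is outside this interval.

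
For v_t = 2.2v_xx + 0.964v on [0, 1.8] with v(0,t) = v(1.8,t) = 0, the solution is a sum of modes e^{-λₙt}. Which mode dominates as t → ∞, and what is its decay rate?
Eigenvalues: λₙ = 2.2n²π²/1.8² - 0.964.
First three modes:
  n=1: λ₁ = 2.2π²/1.8² - 0.964 ≈ 5.738
  n=2: λ₂ = 8.8π²/1.8² - 0.964 ≈ 25.842
  n=3: λ₃ = 19.8π²/1.8² - 0.964 ≈ 59.35
Since 2.2π²/1.8² ≈ 6.702 > 0.964, all λₙ > 0.
The n=1 mode decays slowest → dominates as t → ∞.
Asymptotic: v ~ c₁ sin(πx/1.8) e^{-λ₁t} with decay rate λ₁ ≈ 5.738.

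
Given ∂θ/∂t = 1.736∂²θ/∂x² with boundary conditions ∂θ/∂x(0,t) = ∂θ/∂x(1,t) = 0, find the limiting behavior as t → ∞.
θ → constant (steady state). Heat is conserved (no flux at boundaries); solution approaches the spatial average.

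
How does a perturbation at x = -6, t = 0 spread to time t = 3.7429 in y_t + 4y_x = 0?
At x = 8.9716. The characteristic carries data from (-6, 0) to (8.9716, 3.7429).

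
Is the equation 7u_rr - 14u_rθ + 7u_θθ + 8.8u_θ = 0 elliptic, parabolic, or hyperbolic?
Computing B² - 4AC with A = 7, B = -14, C = 7: discriminant = 0 (zero). Answer: parabolic.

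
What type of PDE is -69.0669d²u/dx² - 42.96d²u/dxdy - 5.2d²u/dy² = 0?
With A = -69.0669, B = -42.96, C = -5.2, the discriminant is 408.97008. This is a hyperbolic PDE.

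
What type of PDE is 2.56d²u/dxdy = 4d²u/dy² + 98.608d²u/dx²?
Rewriting in standard form: -98.608d²u/dx² + 2.56d²u/dxdy - 4d²u/dy² = 0. With A = -98.608, B = 2.56, C = -4, the discriminant is -1571.1744. This is an elliptic PDE.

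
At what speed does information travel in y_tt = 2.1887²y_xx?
Speed = 2.1887. Information travels along characteristics x = x₀ ± 2.1887t.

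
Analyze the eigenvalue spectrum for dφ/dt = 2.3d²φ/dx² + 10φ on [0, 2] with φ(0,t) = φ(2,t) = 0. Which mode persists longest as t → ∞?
Eigenvalues: λₙ = 2.3n²π²/2² - 10.
First three modes:
  n=1: λ₁ = 2.3π²/2² - 10 ≈ -4.325
  n=2: λ₂ = 9.2π²/2² - 10 ≈ 12.7
  n=3: λ₃ = 20.7π²/2² - 10 ≈ 41.075
Since 2.3π²/2² ≈ 5.675 < 10, λ₁ < 0.
The n=1 mode grows fastest (−λₙ is largest for n=1) → dominates.
Asymptotic: φ ~ c₁ sin(πx/2) e^{4.325t} (exponential growth at rate −λ₁ ≈ 4.325).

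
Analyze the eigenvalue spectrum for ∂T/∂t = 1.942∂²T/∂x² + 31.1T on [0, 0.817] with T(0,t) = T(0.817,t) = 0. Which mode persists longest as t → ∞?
Eigenvalues: λₙ = 1.942n²π²/0.817² - 31.1.
First three modes:
  n=1: λ₁ = 1.942π²/0.817² - 31.1 ≈ -2.385
  n=2: λ₂ = 7.768π²/0.817² - 31.1 ≈ 83.759
  n=3: λ₃ = 17.478π²/0.817² - 31.1 ≈ 227.333
Since 1.942π²/0.817² ≈ 28.715 < 31.1, λ₁ < 0.
The n=1 mode grows fastest (−λₙ is largest for n=1) → dominates.
Asymptotic: T ~ c₁ sin(πx/0.817) e^{2.385t} (exponential growth at rate −λ₁ ≈ 2.385).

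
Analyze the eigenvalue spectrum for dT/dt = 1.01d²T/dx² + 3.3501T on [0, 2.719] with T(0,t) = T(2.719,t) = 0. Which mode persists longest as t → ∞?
Eigenvalues: λₙ = 1.01n²π²/2.719² - 3.3501.
First three modes:
  n=1: λ₁ = 1.01π²/2.719² - 3.3501 ≈ -2.002
  n=2: λ₂ = 4.04π²/2.719² - 3.3501 ≈ 2.043
  n=3: λ₃ = 9.09π²/2.719² - 3.3501 ≈ 8.785
Since 1.01π²/2.719² ≈ 1.348 < 3.3501, λ₁ < 0.
The n=1 mode grows fastest (−λₙ is largest for n=1) → dominates.
Asymptotic: T ~ c₁ sin(πx/2.719) e^{2.002t} (exponential growth at rate −λ₁ ≈ 2.002).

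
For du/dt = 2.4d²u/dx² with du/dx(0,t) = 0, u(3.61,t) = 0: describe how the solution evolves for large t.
u → 0. Heat escapes through the Dirichlet boundary.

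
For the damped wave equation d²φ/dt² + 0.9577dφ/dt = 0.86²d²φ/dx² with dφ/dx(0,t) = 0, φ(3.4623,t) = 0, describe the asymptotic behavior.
φ → 0. Damping (γ=0.9577) dissipates energy; oscillations decay exponentially.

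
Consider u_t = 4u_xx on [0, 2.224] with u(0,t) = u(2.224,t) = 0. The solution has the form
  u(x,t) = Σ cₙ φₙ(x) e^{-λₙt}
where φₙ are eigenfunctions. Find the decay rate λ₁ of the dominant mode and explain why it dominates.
Eigenvalues: λₙ = 4n²π²/2.224².
First three modes:
  n=1: λ₁ = 4π²/2.224² ≈ 7.982
  n=2: λ₂ = 16π²/2.224² ≈ 31.926 (4× faster decay)
  n=3: λ₃ = 36π²/2.224² ≈ 71.834 (9× faster decay)
As t → ∞, higher modes decay exponentially faster. The n=1 mode dominates: u ~ c₁ sin(πx/2.224) e^{-λ₁t}.
Decay rate: λ₁ = 4π²/2.224² ≈ 7.982.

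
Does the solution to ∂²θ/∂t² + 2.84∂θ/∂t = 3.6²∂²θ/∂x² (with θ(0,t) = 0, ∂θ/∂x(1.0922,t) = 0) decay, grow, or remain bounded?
θ → 0. Damping (γ=2.84) dissipates energy; oscillations decay exponentially.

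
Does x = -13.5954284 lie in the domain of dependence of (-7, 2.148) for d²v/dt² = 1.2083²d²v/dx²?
No. The domain of dependence is [-9.5954284, -4.4045716], and -13.5954284 is outside this interval.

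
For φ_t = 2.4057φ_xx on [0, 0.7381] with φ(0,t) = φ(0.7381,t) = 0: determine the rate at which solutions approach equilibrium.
Eigenvalues: λₙ = 2.4057n²π²/0.7381².
First three modes:
  n=1: λ₁ = 2.4057π²/0.7381² ≈ 43.582
  n=2: λ₂ = 9.6228π²/0.7381² ≈ 174.329 (4× faster decay)
  n=3: λ₃ = 21.6513π²/0.7381² ≈ 392.241 (9× faster decay)
As t → ∞, higher modes decay exponentially faster. The n=1 mode dominates: φ ~ c₁ sin(πx/0.7381) e^{-λ₁t}.
Decay rate: λ₁ = 2.4057π²/0.7381² ≈ 43.582.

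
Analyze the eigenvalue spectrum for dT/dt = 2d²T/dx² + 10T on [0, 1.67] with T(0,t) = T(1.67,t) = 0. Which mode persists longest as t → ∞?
Eigenvalues: λₙ = 2n²π²/1.67² - 10.
First three modes:
  n=1: λ₁ = 2π²/1.67² - 10 ≈ -2.922
  n=2: λ₂ = 8π²/1.67² - 10 ≈ 18.311
  n=3: λ₃ = 18π²/1.67² - 10 ≈ 53.7
Since 2π²/1.67² ≈ 7.078 < 10, λ₁ < 0.
The n=1 mode grows fastest (−λₙ is largest for n=1) → dominates.
Asymptotic: T ~ c₁ sin(πx/1.67) e^{2.922t} (exponential growth at rate −λ₁ ≈ 2.922).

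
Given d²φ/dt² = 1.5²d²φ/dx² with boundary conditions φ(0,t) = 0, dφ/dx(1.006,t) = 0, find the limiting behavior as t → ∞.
φ oscillates (no decay). Energy is conserved; the solution oscillates indefinitely as standing waves.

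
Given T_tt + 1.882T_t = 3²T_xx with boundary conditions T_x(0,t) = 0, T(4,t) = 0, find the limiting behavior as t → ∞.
T → 0. Damping (γ=1.882) dissipates energy; oscillations decay exponentially.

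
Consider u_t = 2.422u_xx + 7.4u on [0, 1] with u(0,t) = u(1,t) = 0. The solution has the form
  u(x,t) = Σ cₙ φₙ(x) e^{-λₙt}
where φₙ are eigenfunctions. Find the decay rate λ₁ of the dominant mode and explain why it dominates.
Eigenvalues: λₙ = 2.422n²π²/1² - 7.4.
First three modes:
  n=1: λ₁ = 2.422π² - 7.4 ≈ 16.504
  n=2: λ₂ = 9.688π² - 7.4 ≈ 88.217
  n=3: λ₃ = 21.798π² - 7.4 ≈ 207.738
Since 2.422π² ≈ 23.904 > 7.4, all λₙ > 0.
The n=1 mode decays slowest → dominates as t → ∞.
Asymptotic: u ~ c₁ sin(πx/1) e^{-λ₁t} with decay rate λ₁ ≈ 16.504.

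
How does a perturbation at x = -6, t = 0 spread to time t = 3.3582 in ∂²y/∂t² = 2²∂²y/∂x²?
Domain of influence: [-12.7164, 0.7164]. Data at x = -6 spreads outward at speed 2.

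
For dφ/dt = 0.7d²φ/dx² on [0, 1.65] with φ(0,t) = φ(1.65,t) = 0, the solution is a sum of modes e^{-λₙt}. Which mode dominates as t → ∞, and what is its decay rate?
Eigenvalues: λₙ = 0.7n²π²/1.65².
First three modes:
  n=1: λ₁ = 0.7π²/1.65² ≈ 2.538
  n=2: λ₂ = 2.8π²/1.65² ≈ 10.151 (4× faster decay)
  n=3: λ₃ = 6.3π²/1.65² ≈ 22.839 (9× faster decay)
As t → ∞, higher modes decay exponentially faster. The n=1 mode dominates: φ ~ c₁ sin(πx/1.65) e^{-λ₁t}.
Decay rate: λ₁ = 0.7π²/1.65² ≈ 2.538.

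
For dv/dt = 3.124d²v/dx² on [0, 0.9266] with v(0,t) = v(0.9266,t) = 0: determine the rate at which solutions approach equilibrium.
Eigenvalues: λₙ = 3.124n²π²/0.9266².
First three modes:
  n=1: λ₁ = 3.124π²/0.9266² ≈ 35.911
  n=2: λ₂ = 12.496π²/0.9266² ≈ 143.644 (4× faster decay)
  n=3: λ₃ = 28.116π²/0.9266² ≈ 323.198 (9× faster decay)
As t → ∞, higher modes decay exponentially faster. The n=1 mode dominates: v ~ c₁ sin(πx/0.9266) e^{-λ₁t}.
Decay rate: λ₁ = 3.124π²/0.9266² ≈ 35.911.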